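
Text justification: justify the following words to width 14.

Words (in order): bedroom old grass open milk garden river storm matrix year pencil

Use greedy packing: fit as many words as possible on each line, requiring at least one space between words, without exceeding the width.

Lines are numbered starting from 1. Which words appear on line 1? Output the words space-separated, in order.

Line 1: ['bedroom', 'old'] (min_width=11, slack=3)
Line 2: ['grass', 'open'] (min_width=10, slack=4)
Line 3: ['milk', 'garden'] (min_width=11, slack=3)
Line 4: ['river', 'storm'] (min_width=11, slack=3)
Line 5: ['matrix', 'year'] (min_width=11, slack=3)
Line 6: ['pencil'] (min_width=6, slack=8)

Answer: bedroom old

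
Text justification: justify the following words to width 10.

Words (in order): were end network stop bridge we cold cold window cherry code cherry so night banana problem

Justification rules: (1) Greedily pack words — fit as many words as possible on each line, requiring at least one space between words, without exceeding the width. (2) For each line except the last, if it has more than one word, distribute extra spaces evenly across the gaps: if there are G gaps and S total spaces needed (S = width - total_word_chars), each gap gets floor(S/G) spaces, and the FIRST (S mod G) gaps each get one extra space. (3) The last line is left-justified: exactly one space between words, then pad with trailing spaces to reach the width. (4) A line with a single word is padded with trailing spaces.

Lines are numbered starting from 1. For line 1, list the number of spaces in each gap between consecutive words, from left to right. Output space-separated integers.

Line 1: ['were', 'end'] (min_width=8, slack=2)
Line 2: ['network'] (min_width=7, slack=3)
Line 3: ['stop'] (min_width=4, slack=6)
Line 4: ['bridge', 'we'] (min_width=9, slack=1)
Line 5: ['cold', 'cold'] (min_width=9, slack=1)
Line 6: ['window'] (min_width=6, slack=4)
Line 7: ['cherry'] (min_width=6, slack=4)
Line 8: ['code'] (min_width=4, slack=6)
Line 9: ['cherry', 'so'] (min_width=9, slack=1)
Line 10: ['night'] (min_width=5, slack=5)
Line 11: ['banana'] (min_width=6, slack=4)
Line 12: ['problem'] (min_width=7, slack=3)

Answer: 3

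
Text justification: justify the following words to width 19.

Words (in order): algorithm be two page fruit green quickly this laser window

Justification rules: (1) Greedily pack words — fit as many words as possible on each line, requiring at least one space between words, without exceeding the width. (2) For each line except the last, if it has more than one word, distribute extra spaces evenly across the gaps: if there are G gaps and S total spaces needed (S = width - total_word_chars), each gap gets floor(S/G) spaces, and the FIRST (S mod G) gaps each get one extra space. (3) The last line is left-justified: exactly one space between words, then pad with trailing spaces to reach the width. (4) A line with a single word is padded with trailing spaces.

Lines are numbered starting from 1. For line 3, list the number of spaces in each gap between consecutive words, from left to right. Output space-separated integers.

Line 1: ['algorithm', 'be', 'two'] (min_width=16, slack=3)
Line 2: ['page', 'fruit', 'green'] (min_width=16, slack=3)
Line 3: ['quickly', 'this', 'laser'] (min_width=18, slack=1)
Line 4: ['window'] (min_width=6, slack=13)

Answer: 2 1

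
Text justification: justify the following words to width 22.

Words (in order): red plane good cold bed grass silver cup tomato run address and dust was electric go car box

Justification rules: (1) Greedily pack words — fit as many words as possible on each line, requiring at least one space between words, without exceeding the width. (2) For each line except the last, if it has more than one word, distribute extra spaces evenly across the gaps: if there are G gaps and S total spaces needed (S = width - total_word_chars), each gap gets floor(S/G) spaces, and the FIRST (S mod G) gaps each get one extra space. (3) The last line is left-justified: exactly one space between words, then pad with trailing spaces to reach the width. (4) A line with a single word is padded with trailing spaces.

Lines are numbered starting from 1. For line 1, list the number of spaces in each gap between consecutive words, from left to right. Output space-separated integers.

Answer: 2 2 2

Derivation:
Line 1: ['red', 'plane', 'good', 'cold'] (min_width=19, slack=3)
Line 2: ['bed', 'grass', 'silver', 'cup'] (min_width=20, slack=2)
Line 3: ['tomato', 'run', 'address', 'and'] (min_width=22, slack=0)
Line 4: ['dust', 'was', 'electric', 'go'] (min_width=20, slack=2)
Line 5: ['car', 'box'] (min_width=7, slack=15)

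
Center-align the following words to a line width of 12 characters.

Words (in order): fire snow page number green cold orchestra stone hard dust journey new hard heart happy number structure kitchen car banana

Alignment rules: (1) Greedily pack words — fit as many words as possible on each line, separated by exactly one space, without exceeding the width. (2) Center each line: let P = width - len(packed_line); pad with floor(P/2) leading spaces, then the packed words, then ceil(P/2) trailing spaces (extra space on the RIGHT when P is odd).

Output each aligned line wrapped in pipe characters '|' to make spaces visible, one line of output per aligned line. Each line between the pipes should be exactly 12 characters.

Answer: | fire snow  |
|page number |
| green cold |
| orchestra  |
| stone hard |
|dust journey|
|  new hard  |
|heart happy |
|   number   |
| structure  |
|kitchen car |
|   banana   |

Derivation:
Line 1: ['fire', 'snow'] (min_width=9, slack=3)
Line 2: ['page', 'number'] (min_width=11, slack=1)
Line 3: ['green', 'cold'] (min_width=10, slack=2)
Line 4: ['orchestra'] (min_width=9, slack=3)
Line 5: ['stone', 'hard'] (min_width=10, slack=2)
Line 6: ['dust', 'journey'] (min_width=12, slack=0)
Line 7: ['new', 'hard'] (min_width=8, slack=4)
Line 8: ['heart', 'happy'] (min_width=11, slack=1)
Line 9: ['number'] (min_width=6, slack=6)
Line 10: ['structure'] (min_width=9, slack=3)
Line 11: ['kitchen', 'car'] (min_width=11, slack=1)
Line 12: ['banana'] (min_width=6, slack=6)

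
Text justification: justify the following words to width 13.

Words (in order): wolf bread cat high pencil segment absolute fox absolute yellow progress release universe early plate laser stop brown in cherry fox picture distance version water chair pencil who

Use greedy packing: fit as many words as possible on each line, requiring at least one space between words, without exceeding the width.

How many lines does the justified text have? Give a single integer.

Answer: 19

Derivation:
Line 1: ['wolf', 'bread'] (min_width=10, slack=3)
Line 2: ['cat', 'high'] (min_width=8, slack=5)
Line 3: ['pencil'] (min_width=6, slack=7)
Line 4: ['segment'] (min_width=7, slack=6)
Line 5: ['absolute', 'fox'] (min_width=12, slack=1)
Line 6: ['absolute'] (min_width=8, slack=5)
Line 7: ['yellow'] (min_width=6, slack=7)
Line 8: ['progress'] (min_width=8, slack=5)
Line 9: ['release'] (min_width=7, slack=6)
Line 10: ['universe'] (min_width=8, slack=5)
Line 11: ['early', 'plate'] (min_width=11, slack=2)
Line 12: ['laser', 'stop'] (min_width=10, slack=3)
Line 13: ['brown', 'in'] (min_width=8, slack=5)
Line 14: ['cherry', 'fox'] (min_width=10, slack=3)
Line 15: ['picture'] (min_width=7, slack=6)
Line 16: ['distance'] (min_width=8, slack=5)
Line 17: ['version', 'water'] (min_width=13, slack=0)
Line 18: ['chair', 'pencil'] (min_width=12, slack=1)
Line 19: ['who'] (min_width=3, slack=10)
Total lines: 19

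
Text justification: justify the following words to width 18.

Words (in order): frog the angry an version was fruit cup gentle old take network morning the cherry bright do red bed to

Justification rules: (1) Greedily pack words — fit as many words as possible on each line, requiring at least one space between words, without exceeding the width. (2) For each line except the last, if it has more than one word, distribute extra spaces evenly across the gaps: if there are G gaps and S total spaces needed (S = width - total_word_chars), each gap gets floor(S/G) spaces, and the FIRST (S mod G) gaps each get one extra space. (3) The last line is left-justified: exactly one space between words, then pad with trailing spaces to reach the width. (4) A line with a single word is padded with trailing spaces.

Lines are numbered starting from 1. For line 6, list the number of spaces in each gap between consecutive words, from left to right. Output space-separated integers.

Answer: 2 1 1

Derivation:
Line 1: ['frog', 'the', 'angry', 'an'] (min_width=17, slack=1)
Line 2: ['version', 'was', 'fruit'] (min_width=17, slack=1)
Line 3: ['cup', 'gentle', 'old'] (min_width=14, slack=4)
Line 4: ['take', 'network'] (min_width=12, slack=6)
Line 5: ['morning', 'the', 'cherry'] (min_width=18, slack=0)
Line 6: ['bright', 'do', 'red', 'bed'] (min_width=17, slack=1)
Line 7: ['to'] (min_width=2, slack=16)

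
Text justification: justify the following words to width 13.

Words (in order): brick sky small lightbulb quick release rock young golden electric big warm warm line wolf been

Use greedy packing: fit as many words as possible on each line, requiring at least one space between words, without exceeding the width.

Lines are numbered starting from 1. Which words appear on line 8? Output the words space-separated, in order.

Line 1: ['brick', 'sky'] (min_width=9, slack=4)
Line 2: ['small'] (min_width=5, slack=8)
Line 3: ['lightbulb'] (min_width=9, slack=4)
Line 4: ['quick', 'release'] (min_width=13, slack=0)
Line 5: ['rock', 'young'] (min_width=10, slack=3)
Line 6: ['golden'] (min_width=6, slack=7)
Line 7: ['electric', 'big'] (min_width=12, slack=1)
Line 8: ['warm', 'warm'] (min_width=9, slack=4)
Line 9: ['line', 'wolf'] (min_width=9, slack=4)
Line 10: ['been'] (min_width=4, slack=9)

Answer: warm warm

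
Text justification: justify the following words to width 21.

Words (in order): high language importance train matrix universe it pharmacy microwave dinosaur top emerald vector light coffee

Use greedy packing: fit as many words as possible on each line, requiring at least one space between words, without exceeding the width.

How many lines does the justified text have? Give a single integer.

Answer: 6

Derivation:
Line 1: ['high', 'language'] (min_width=13, slack=8)
Line 2: ['importance', 'train'] (min_width=16, slack=5)
Line 3: ['matrix', 'universe', 'it'] (min_width=18, slack=3)
Line 4: ['pharmacy', 'microwave'] (min_width=18, slack=3)
Line 5: ['dinosaur', 'top', 'emerald'] (min_width=20, slack=1)
Line 6: ['vector', 'light', 'coffee'] (min_width=19, slack=2)
Total lines: 6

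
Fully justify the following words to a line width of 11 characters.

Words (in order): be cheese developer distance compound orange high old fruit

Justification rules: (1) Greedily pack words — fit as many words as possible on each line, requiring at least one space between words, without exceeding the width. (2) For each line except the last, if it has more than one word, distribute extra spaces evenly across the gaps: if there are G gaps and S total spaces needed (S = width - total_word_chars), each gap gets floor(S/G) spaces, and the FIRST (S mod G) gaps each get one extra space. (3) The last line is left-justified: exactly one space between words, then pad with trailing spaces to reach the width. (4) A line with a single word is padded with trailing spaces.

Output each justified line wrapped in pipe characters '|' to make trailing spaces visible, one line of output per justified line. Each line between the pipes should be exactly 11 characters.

Answer: |be   cheese|
|developer  |
|distance   |
|compound   |
|orange high|
|old fruit  |

Derivation:
Line 1: ['be', 'cheese'] (min_width=9, slack=2)
Line 2: ['developer'] (min_width=9, slack=2)
Line 3: ['distance'] (min_width=8, slack=3)
Line 4: ['compound'] (min_width=8, slack=3)
Line 5: ['orange', 'high'] (min_width=11, slack=0)
Line 6: ['old', 'fruit'] (min_width=9, slack=2)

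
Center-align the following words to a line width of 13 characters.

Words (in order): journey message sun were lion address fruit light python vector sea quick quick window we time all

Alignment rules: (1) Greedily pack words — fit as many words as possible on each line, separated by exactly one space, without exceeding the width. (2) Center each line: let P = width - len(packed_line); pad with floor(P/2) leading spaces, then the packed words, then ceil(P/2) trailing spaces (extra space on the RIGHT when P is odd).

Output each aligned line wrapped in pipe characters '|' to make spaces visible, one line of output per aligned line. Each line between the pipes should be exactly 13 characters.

Answer: |   journey   |
| message sun |
|  were lion  |
|address fruit|
|light python |
| vector sea  |
| quick quick |
|  window we  |
|  time all   |

Derivation:
Line 1: ['journey'] (min_width=7, slack=6)
Line 2: ['message', 'sun'] (min_width=11, slack=2)
Line 3: ['were', 'lion'] (min_width=9, slack=4)
Line 4: ['address', 'fruit'] (min_width=13, slack=0)
Line 5: ['light', 'python'] (min_width=12, slack=1)
Line 6: ['vector', 'sea'] (min_width=10, slack=3)
Line 7: ['quick', 'quick'] (min_width=11, slack=2)
Line 8: ['window', 'we'] (min_width=9, slack=4)
Line 9: ['time', 'all'] (min_width=8, slack=5)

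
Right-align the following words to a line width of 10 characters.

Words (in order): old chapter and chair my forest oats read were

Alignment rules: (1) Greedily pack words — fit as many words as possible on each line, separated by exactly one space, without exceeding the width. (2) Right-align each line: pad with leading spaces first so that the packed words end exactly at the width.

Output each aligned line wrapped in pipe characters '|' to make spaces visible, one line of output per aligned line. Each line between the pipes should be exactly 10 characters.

Answer: |       old|
|   chapter|
| and chair|
| my forest|
| oats read|
|      were|

Derivation:
Line 1: ['old'] (min_width=3, slack=7)
Line 2: ['chapter'] (min_width=7, slack=3)
Line 3: ['and', 'chair'] (min_width=9, slack=1)
Line 4: ['my', 'forest'] (min_width=9, slack=1)
Line 5: ['oats', 'read'] (min_width=9, slack=1)
Line 6: ['were'] (min_width=4, slack=6)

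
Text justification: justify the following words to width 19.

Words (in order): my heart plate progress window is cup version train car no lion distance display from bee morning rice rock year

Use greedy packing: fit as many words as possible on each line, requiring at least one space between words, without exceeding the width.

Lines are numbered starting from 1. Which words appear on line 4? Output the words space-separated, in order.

Line 1: ['my', 'heart', 'plate'] (min_width=14, slack=5)
Line 2: ['progress', 'window', 'is'] (min_width=18, slack=1)
Line 3: ['cup', 'version', 'train'] (min_width=17, slack=2)
Line 4: ['car', 'no', 'lion'] (min_width=11, slack=8)
Line 5: ['distance', 'display'] (min_width=16, slack=3)
Line 6: ['from', 'bee', 'morning'] (min_width=16, slack=3)
Line 7: ['rice', 'rock', 'year'] (min_width=14, slack=5)

Answer: car no lion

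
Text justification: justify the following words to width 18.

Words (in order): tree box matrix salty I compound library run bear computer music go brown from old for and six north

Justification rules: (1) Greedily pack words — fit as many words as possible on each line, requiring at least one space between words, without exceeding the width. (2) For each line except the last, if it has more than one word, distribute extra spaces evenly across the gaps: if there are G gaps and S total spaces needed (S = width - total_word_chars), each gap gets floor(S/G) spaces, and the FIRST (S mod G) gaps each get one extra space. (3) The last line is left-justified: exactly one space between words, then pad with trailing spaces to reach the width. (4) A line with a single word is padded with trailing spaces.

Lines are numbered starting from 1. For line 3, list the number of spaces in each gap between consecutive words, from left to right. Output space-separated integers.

Answer: 2 2

Derivation:
Line 1: ['tree', 'box', 'matrix'] (min_width=15, slack=3)
Line 2: ['salty', 'I', 'compound'] (min_width=16, slack=2)
Line 3: ['library', 'run', 'bear'] (min_width=16, slack=2)
Line 4: ['computer', 'music', 'go'] (min_width=17, slack=1)
Line 5: ['brown', 'from', 'old', 'for'] (min_width=18, slack=0)
Line 6: ['and', 'six', 'north'] (min_width=13, slack=5)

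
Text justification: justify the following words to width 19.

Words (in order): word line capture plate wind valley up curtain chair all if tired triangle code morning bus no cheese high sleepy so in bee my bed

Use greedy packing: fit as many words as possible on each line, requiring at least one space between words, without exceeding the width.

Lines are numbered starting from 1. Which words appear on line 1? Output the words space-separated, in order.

Answer: word line capture

Derivation:
Line 1: ['word', 'line', 'capture'] (min_width=17, slack=2)
Line 2: ['plate', 'wind', 'valley'] (min_width=17, slack=2)
Line 3: ['up', 'curtain', 'chair'] (min_width=16, slack=3)
Line 4: ['all', 'if', 'tired'] (min_width=12, slack=7)
Line 5: ['triangle', 'code'] (min_width=13, slack=6)
Line 6: ['morning', 'bus', 'no'] (min_width=14, slack=5)
Line 7: ['cheese', 'high', 'sleepy'] (min_width=18, slack=1)
Line 8: ['so', 'in', 'bee', 'my', 'bed'] (min_width=16, slack=3)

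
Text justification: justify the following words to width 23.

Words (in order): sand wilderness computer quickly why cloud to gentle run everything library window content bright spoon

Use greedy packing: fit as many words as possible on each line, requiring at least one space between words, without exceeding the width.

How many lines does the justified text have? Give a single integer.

Answer: 6

Derivation:
Line 1: ['sand', 'wilderness'] (min_width=15, slack=8)
Line 2: ['computer', 'quickly', 'why'] (min_width=20, slack=3)
Line 3: ['cloud', 'to', 'gentle', 'run'] (min_width=19, slack=4)
Line 4: ['everything', 'library'] (min_width=18, slack=5)
Line 5: ['window', 'content', 'bright'] (min_width=21, slack=2)
Line 6: ['spoon'] (min_width=5, slack=18)
Total lines: 6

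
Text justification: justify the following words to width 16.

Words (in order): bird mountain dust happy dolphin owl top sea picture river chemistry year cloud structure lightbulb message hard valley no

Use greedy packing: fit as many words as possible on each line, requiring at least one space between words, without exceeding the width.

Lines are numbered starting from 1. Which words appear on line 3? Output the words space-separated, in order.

Answer: dolphin owl top

Derivation:
Line 1: ['bird', 'mountain'] (min_width=13, slack=3)
Line 2: ['dust', 'happy'] (min_width=10, slack=6)
Line 3: ['dolphin', 'owl', 'top'] (min_width=15, slack=1)
Line 4: ['sea', 'picture'] (min_width=11, slack=5)
Line 5: ['river', 'chemistry'] (min_width=15, slack=1)
Line 6: ['year', 'cloud'] (min_width=10, slack=6)
Line 7: ['structure'] (min_width=9, slack=7)
Line 8: ['lightbulb'] (min_width=9, slack=7)
Line 9: ['message', 'hard'] (min_width=12, slack=4)
Line 10: ['valley', 'no'] (min_width=9, slack=7)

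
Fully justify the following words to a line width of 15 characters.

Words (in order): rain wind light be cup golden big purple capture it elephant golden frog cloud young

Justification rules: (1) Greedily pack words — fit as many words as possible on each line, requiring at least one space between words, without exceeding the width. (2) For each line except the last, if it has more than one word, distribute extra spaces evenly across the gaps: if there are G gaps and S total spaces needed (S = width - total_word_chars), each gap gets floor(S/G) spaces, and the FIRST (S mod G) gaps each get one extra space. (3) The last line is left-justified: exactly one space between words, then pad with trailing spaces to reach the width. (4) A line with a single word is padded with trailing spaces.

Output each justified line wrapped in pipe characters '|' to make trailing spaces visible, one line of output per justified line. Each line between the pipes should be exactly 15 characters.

Line 1: ['rain', 'wind', 'light'] (min_width=15, slack=0)
Line 2: ['be', 'cup', 'golden'] (min_width=13, slack=2)
Line 3: ['big', 'purple'] (min_width=10, slack=5)
Line 4: ['capture', 'it'] (min_width=10, slack=5)
Line 5: ['elephant', 'golden'] (min_width=15, slack=0)
Line 6: ['frog', 'cloud'] (min_width=10, slack=5)
Line 7: ['young'] (min_width=5, slack=10)

Answer: |rain wind light|
|be  cup  golden|
|big      purple|
|capture      it|
|elephant golden|
|frog      cloud|
|young          |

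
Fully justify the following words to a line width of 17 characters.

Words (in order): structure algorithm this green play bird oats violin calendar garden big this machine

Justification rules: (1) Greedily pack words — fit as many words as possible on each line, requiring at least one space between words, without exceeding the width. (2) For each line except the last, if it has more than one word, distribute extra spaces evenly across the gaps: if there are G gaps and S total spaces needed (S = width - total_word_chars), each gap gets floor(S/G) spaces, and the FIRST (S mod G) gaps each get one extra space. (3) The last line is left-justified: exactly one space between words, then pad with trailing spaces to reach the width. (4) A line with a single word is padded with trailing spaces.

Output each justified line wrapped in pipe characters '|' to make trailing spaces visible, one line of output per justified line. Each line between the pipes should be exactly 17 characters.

Line 1: ['structure'] (min_width=9, slack=8)
Line 2: ['algorithm', 'this'] (min_width=14, slack=3)
Line 3: ['green', 'play', 'bird'] (min_width=15, slack=2)
Line 4: ['oats', 'violin'] (min_width=11, slack=6)
Line 5: ['calendar', 'garden'] (min_width=15, slack=2)
Line 6: ['big', 'this', 'machine'] (min_width=16, slack=1)

Answer: |structure        |
|algorithm    this|
|green  play  bird|
|oats       violin|
|calendar   garden|
|big this machine |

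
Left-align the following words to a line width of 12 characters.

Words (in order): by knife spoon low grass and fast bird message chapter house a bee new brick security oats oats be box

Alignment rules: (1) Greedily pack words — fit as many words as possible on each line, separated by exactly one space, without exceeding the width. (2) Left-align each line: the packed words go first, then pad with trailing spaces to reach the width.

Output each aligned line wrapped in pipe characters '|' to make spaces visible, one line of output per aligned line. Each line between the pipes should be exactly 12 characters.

Line 1: ['by', 'knife'] (min_width=8, slack=4)
Line 2: ['spoon', 'low'] (min_width=9, slack=3)
Line 3: ['grass', 'and'] (min_width=9, slack=3)
Line 4: ['fast', 'bird'] (min_width=9, slack=3)
Line 5: ['message'] (min_width=7, slack=5)
Line 6: ['chapter'] (min_width=7, slack=5)
Line 7: ['house', 'a', 'bee'] (min_width=11, slack=1)
Line 8: ['new', 'brick'] (min_width=9, slack=3)
Line 9: ['security'] (min_width=8, slack=4)
Line 10: ['oats', 'oats', 'be'] (min_width=12, slack=0)
Line 11: ['box'] (min_width=3, slack=9)

Answer: |by knife    |
|spoon low   |
|grass and   |
|fast bird   |
|message     |
|chapter     |
|house a bee |
|new brick   |
|security    |
|oats oats be|
|box         |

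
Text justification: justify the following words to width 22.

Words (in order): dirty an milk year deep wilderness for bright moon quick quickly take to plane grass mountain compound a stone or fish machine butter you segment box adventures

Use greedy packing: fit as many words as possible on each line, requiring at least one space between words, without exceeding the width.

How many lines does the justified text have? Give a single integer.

Line 1: ['dirty', 'an', 'milk', 'year'] (min_width=18, slack=4)
Line 2: ['deep', 'wilderness', 'for'] (min_width=19, slack=3)
Line 3: ['bright', 'moon', 'quick'] (min_width=17, slack=5)
Line 4: ['quickly', 'take', 'to', 'plane'] (min_width=21, slack=1)
Line 5: ['grass', 'mountain'] (min_width=14, slack=8)
Line 6: ['compound', 'a', 'stone', 'or'] (min_width=19, slack=3)
Line 7: ['fish', 'machine', 'butter'] (min_width=19, slack=3)
Line 8: ['you', 'segment', 'box'] (min_width=15, slack=7)
Line 9: ['adventures'] (min_width=10, slack=12)
Total lines: 9

Answer: 9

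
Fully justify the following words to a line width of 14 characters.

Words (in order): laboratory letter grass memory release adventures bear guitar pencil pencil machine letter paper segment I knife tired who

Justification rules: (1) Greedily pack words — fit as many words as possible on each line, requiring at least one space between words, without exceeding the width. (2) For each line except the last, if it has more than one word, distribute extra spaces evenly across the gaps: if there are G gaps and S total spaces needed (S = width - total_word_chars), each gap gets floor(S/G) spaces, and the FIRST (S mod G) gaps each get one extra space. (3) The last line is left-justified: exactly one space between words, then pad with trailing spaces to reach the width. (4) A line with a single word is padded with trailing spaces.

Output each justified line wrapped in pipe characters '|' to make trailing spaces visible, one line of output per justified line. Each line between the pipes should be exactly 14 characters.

Answer: |laboratory    |
|letter   grass|
|memory release|
|adventures    |
|bear    guitar|
|pencil  pencil|
|machine letter|
|paper  segment|
|I  knife tired|
|who           |

Derivation:
Line 1: ['laboratory'] (min_width=10, slack=4)
Line 2: ['letter', 'grass'] (min_width=12, slack=2)
Line 3: ['memory', 'release'] (min_width=14, slack=0)
Line 4: ['adventures'] (min_width=10, slack=4)
Line 5: ['bear', 'guitar'] (min_width=11, slack=3)
Line 6: ['pencil', 'pencil'] (min_width=13, slack=1)
Line 7: ['machine', 'letter'] (min_width=14, slack=0)
Line 8: ['paper', 'segment'] (min_width=13, slack=1)
Line 9: ['I', 'knife', 'tired'] (min_width=13, slack=1)
Line 10: ['who'] (min_width=3, slack=11)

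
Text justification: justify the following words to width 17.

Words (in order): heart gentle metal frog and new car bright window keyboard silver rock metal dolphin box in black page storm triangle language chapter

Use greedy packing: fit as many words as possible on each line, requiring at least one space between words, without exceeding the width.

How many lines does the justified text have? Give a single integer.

Line 1: ['heart', 'gentle'] (min_width=12, slack=5)
Line 2: ['metal', 'frog', 'and'] (min_width=14, slack=3)
Line 3: ['new', 'car', 'bright'] (min_width=14, slack=3)
Line 4: ['window', 'keyboard'] (min_width=15, slack=2)
Line 5: ['silver', 'rock', 'metal'] (min_width=17, slack=0)
Line 6: ['dolphin', 'box', 'in'] (min_width=14, slack=3)
Line 7: ['black', 'page', 'storm'] (min_width=16, slack=1)
Line 8: ['triangle', 'language'] (min_width=17, slack=0)
Line 9: ['chapter'] (min_width=7, slack=10)
Total lines: 9

Answer: 9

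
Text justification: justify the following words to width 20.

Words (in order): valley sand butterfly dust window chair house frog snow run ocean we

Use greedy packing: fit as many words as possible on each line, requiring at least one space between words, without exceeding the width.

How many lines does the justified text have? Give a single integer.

Line 1: ['valley', 'sand'] (min_width=11, slack=9)
Line 2: ['butterfly', 'dust'] (min_width=14, slack=6)
Line 3: ['window', 'chair', 'house'] (min_width=18, slack=2)
Line 4: ['frog', 'snow', 'run', 'ocean'] (min_width=19, slack=1)
Line 5: ['we'] (min_width=2, slack=18)
Total lines: 5

Answer: 5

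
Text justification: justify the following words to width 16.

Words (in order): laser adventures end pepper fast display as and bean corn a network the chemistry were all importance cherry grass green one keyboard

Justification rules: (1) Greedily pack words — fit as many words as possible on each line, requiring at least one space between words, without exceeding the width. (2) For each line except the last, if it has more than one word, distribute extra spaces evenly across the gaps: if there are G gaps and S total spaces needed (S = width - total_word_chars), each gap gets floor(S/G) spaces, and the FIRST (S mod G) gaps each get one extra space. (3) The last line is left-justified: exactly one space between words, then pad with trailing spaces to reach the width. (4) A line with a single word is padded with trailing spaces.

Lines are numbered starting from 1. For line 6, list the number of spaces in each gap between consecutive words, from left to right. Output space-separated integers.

Answer: 3

Derivation:
Line 1: ['laser', 'adventures'] (min_width=16, slack=0)
Line 2: ['end', 'pepper', 'fast'] (min_width=15, slack=1)
Line 3: ['display', 'as', 'and'] (min_width=14, slack=2)
Line 4: ['bean', 'corn', 'a'] (min_width=11, slack=5)
Line 5: ['network', 'the'] (min_width=11, slack=5)
Line 6: ['chemistry', 'were'] (min_width=14, slack=2)
Line 7: ['all', 'importance'] (min_width=14, slack=2)
Line 8: ['cherry', 'grass'] (min_width=12, slack=4)
Line 9: ['green', 'one'] (min_width=9, slack=7)
Line 10: ['keyboard'] (min_width=8, slack=8)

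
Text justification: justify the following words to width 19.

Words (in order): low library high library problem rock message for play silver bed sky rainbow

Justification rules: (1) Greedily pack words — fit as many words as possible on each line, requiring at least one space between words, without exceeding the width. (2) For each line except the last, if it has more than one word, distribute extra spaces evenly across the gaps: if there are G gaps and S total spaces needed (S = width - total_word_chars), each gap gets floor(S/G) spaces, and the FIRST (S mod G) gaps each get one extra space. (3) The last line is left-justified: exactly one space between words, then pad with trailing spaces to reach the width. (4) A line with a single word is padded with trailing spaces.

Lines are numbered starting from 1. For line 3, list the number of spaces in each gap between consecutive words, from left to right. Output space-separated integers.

Line 1: ['low', 'library', 'high'] (min_width=16, slack=3)
Line 2: ['library', 'problem'] (min_width=15, slack=4)
Line 3: ['rock', 'message', 'for'] (min_width=16, slack=3)
Line 4: ['play', 'silver', 'bed', 'sky'] (min_width=19, slack=0)
Line 5: ['rainbow'] (min_width=7, slack=12)

Answer: 3 2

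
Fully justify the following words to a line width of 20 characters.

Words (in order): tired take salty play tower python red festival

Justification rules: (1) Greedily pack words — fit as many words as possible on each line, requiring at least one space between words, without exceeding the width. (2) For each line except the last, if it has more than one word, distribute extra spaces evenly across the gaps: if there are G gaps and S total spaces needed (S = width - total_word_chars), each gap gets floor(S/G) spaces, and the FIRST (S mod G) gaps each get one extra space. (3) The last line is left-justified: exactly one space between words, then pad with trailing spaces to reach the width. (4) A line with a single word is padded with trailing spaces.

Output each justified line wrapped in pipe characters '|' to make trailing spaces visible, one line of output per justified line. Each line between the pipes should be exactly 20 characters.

Line 1: ['tired', 'take', 'salty'] (min_width=16, slack=4)
Line 2: ['play', 'tower', 'python'] (min_width=17, slack=3)
Line 3: ['red', 'festival'] (min_width=12, slack=8)

Answer: |tired   take   salty|
|play   tower  python|
|red festival        |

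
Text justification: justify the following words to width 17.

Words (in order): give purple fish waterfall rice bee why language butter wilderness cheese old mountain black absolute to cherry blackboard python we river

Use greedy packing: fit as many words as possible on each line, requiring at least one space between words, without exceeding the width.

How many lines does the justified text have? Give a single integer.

Line 1: ['give', 'purple', 'fish'] (min_width=16, slack=1)
Line 2: ['waterfall', 'rice'] (min_width=14, slack=3)
Line 3: ['bee', 'why', 'language'] (min_width=16, slack=1)
Line 4: ['butter', 'wilderness'] (min_width=17, slack=0)
Line 5: ['cheese', 'old'] (min_width=10, slack=7)
Line 6: ['mountain', 'black'] (min_width=14, slack=3)
Line 7: ['absolute', 'to'] (min_width=11, slack=6)
Line 8: ['cherry', 'blackboard'] (min_width=17, slack=0)
Line 9: ['python', 'we', 'river'] (min_width=15, slack=2)
Total lines: 9

Answer: 9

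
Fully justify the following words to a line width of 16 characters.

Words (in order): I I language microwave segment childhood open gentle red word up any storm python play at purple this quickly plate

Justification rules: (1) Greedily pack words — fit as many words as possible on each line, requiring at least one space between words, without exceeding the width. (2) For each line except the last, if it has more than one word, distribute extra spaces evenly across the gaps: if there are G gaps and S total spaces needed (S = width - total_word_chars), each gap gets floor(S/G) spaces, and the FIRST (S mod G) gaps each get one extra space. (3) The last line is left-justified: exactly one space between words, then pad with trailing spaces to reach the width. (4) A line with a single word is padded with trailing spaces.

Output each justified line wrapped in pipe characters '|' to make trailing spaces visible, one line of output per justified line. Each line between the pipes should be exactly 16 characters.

Answer: |I   I   language|
|microwave       |
|segment         |
|childhood   open|
|gentle  red word|
|up   any   storm|
|python  play  at|
|purple      this|
|quickly plate   |

Derivation:
Line 1: ['I', 'I', 'language'] (min_width=12, slack=4)
Line 2: ['microwave'] (min_width=9, slack=7)
Line 3: ['segment'] (min_width=7, slack=9)
Line 4: ['childhood', 'open'] (min_width=14, slack=2)
Line 5: ['gentle', 'red', 'word'] (min_width=15, slack=1)
Line 6: ['up', 'any', 'storm'] (min_width=12, slack=4)
Line 7: ['python', 'play', 'at'] (min_width=14, slack=2)
Line 8: ['purple', 'this'] (min_width=11, slack=5)
Line 9: ['quickly', 'plate'] (min_width=13, slack=3)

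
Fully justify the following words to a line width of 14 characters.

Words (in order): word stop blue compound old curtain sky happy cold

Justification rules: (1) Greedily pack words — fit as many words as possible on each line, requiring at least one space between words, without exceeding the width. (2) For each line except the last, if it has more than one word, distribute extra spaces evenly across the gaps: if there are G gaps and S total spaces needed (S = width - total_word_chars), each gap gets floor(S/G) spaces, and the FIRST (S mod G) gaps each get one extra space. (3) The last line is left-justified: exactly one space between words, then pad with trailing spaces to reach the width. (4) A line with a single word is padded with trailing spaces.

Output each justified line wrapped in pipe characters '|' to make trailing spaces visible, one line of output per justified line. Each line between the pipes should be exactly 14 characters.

Line 1: ['word', 'stop', 'blue'] (min_width=14, slack=0)
Line 2: ['compound', 'old'] (min_width=12, slack=2)
Line 3: ['curtain', 'sky'] (min_width=11, slack=3)
Line 4: ['happy', 'cold'] (min_width=10, slack=4)

Answer: |word stop blue|
|compound   old|
|curtain    sky|
|happy cold    |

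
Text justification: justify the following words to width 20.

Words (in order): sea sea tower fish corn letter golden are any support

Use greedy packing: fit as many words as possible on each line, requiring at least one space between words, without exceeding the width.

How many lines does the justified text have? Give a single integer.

Line 1: ['sea', 'sea', 'tower', 'fish'] (min_width=18, slack=2)
Line 2: ['corn', 'letter', 'golden'] (min_width=18, slack=2)
Line 3: ['are', 'any', 'support'] (min_width=15, slack=5)
Total lines: 3

Answer: 3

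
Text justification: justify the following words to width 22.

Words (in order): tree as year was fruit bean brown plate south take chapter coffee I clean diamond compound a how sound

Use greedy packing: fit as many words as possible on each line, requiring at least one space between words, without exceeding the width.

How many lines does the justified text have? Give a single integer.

Answer: 5

Derivation:
Line 1: ['tree', 'as', 'year', 'was', 'fruit'] (min_width=22, slack=0)
Line 2: ['bean', 'brown', 'plate', 'south'] (min_width=22, slack=0)
Line 3: ['take', 'chapter', 'coffee', 'I'] (min_width=21, slack=1)
Line 4: ['clean', 'diamond', 'compound'] (min_width=22, slack=0)
Line 5: ['a', 'how', 'sound'] (min_width=11, slack=11)
Total lines: 5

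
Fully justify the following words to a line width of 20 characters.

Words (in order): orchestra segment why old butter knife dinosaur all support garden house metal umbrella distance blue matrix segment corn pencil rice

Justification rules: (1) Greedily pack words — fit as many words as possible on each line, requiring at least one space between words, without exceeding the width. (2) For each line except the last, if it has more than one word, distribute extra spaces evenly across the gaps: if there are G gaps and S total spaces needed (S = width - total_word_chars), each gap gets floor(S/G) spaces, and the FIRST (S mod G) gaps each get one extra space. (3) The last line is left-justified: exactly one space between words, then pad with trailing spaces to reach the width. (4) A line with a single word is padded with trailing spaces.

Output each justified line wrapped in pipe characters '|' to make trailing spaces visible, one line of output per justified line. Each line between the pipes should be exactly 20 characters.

Line 1: ['orchestra', 'segment'] (min_width=17, slack=3)
Line 2: ['why', 'old', 'butter', 'knife'] (min_width=20, slack=0)
Line 3: ['dinosaur', 'all', 'support'] (min_width=20, slack=0)
Line 4: ['garden', 'house', 'metal'] (min_width=18, slack=2)
Line 5: ['umbrella', 'distance'] (min_width=17, slack=3)
Line 6: ['blue', 'matrix', 'segment'] (min_width=19, slack=1)
Line 7: ['corn', 'pencil', 'rice'] (min_width=16, slack=4)

Answer: |orchestra    segment|
|why old butter knife|
|dinosaur all support|
|garden  house  metal|
|umbrella    distance|
|blue  matrix segment|
|corn pencil rice    |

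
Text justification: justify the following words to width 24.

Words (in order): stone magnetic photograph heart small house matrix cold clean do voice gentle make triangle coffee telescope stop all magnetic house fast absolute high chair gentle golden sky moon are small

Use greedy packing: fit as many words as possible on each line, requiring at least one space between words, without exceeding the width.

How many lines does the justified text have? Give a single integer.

Answer: 10

Derivation:
Line 1: ['stone', 'magnetic'] (min_width=14, slack=10)
Line 2: ['photograph', 'heart', 'small'] (min_width=22, slack=2)
Line 3: ['house', 'matrix', 'cold', 'clean'] (min_width=23, slack=1)
Line 4: ['do', 'voice', 'gentle', 'make'] (min_width=20, slack=4)
Line 5: ['triangle', 'coffee'] (min_width=15, slack=9)
Line 6: ['telescope', 'stop', 'all'] (min_width=18, slack=6)
Line 7: ['magnetic', 'house', 'fast'] (min_width=19, slack=5)
Line 8: ['absolute', 'high', 'chair'] (min_width=19, slack=5)
Line 9: ['gentle', 'golden', 'sky', 'moon'] (min_width=22, slack=2)
Line 10: ['are', 'small'] (min_width=9, slack=15)
Total lines: 10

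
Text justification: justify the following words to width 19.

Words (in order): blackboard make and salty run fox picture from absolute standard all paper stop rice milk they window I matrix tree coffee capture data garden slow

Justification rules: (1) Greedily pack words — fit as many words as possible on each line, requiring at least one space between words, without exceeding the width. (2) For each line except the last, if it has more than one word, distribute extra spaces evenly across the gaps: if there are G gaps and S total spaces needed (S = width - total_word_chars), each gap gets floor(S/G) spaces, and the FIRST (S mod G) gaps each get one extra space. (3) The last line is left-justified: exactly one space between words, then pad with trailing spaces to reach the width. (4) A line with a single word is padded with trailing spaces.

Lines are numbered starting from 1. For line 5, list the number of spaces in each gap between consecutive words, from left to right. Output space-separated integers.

Answer: 1 1 1

Derivation:
Line 1: ['blackboard', 'make', 'and'] (min_width=19, slack=0)
Line 2: ['salty', 'run', 'fox'] (min_width=13, slack=6)
Line 3: ['picture', 'from'] (min_width=12, slack=7)
Line 4: ['absolute', 'standard'] (min_width=17, slack=2)
Line 5: ['all', 'paper', 'stop', 'rice'] (min_width=19, slack=0)
Line 6: ['milk', 'they', 'window', 'I'] (min_width=18, slack=1)
Line 7: ['matrix', 'tree', 'coffee'] (min_width=18, slack=1)
Line 8: ['capture', 'data', 'garden'] (min_width=19, slack=0)
Line 9: ['slow'] (min_width=4, slack=15)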